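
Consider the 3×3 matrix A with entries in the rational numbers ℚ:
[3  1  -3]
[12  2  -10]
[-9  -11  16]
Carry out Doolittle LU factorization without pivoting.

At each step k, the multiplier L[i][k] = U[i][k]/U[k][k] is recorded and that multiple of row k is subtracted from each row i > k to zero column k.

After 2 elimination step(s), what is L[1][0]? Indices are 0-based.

k=0: U[0][0]=3
  eliminate (1,0): mult=4, new row 1: (0, -2, 2); set L[1][0]=4
  eliminate (2,0): mult=-3, new row 2: (0, -8, 7); set L[2][0]=-3
k=1: U[1][1]=-2
  eliminate (2,1): mult=4, new row 2: (0, 0, -1); set L[2][1]=4

L[1][0] = 4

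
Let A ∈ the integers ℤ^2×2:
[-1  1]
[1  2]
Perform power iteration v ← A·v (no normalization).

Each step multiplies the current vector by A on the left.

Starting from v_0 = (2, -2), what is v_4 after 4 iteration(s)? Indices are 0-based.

v_4 = (-4, -38)

v_0 = (2, -2).
v_1 = A·v_0 = (-4, -2).
v_2 = A·v_1 = (2, -8).
v_3 = A·v_2 = (-10, -14).
v_4 = A·v_3 = (-4, -38).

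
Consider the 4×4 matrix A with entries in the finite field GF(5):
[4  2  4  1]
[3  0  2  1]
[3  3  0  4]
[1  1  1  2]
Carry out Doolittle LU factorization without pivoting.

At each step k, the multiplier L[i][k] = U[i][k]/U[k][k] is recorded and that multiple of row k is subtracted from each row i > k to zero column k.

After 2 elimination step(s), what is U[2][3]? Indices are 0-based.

U[2][3] = 1

k=0: U[0][0]=4
  eliminate (1,0): mult=2, new row 1: (0, 1, 4, 4); set L[1][0]=2
  eliminate (2,0): mult=2, new row 2: (0, 4, 2, 2); set L[2][0]=2
  eliminate (3,0): mult=4, new row 3: (0, 3, 0, 3); set L[3][0]=4
k=1: U[1][1]=1
  eliminate (2,1): mult=4, new row 2: (0, 0, 1, 1); set L[2][1]=4
  eliminate (3,1): mult=3, new row 3: (0, 0, 3, 1); set L[3][1]=3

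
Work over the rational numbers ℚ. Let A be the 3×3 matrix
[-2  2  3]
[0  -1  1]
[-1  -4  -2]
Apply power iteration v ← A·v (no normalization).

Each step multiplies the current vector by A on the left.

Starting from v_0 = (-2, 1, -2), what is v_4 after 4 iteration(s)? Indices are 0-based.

v_4 = (-170, -39, 26)

v_0 = (-2, 1, -2).
v_1 = A·v_0 = (0, -3, 2).
v_2 = A·v_1 = (0, 5, 8).
v_3 = A·v_2 = (34, 3, -36).
v_4 = A·v_3 = (-170, -39, 26).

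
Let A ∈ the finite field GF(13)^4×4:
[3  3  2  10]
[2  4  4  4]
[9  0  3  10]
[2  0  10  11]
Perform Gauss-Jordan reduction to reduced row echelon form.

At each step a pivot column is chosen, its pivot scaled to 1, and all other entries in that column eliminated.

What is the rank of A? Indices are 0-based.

rank = 4

pivot(0,0)=3: scale R0 → (1, 1, 5, 12)
  clear (1,0): R1 −= (2)R0 → (0, 2, 7, 6)
  clear (2,0): R2 −= (9)R0 → (0, 4, 10, 6)
  clear (3,0): R3 −= (2)R0 → (0, 11, 0, 0)
pivot(1,1)=2: scale R1 → (0, 1, 10, 3)
  clear (0,1): R0 −= (1)R1 → (1, 0, 8, 9)
  clear (2,1): R2 −= (4)R1 → (0, 0, 9, 7)
  clear (3,1): R3 −= (11)R1 → (0, 0, 7, 6)
pivot(2,2)=9: scale R2 → (0, 0, 1, 8)
  clear (0,2): R0 −= (8)R2 → (1, 0, 0, 10)
  clear (1,2): R1 −= (10)R2 → (0, 1, 0, 1)
  clear (3,2): R3 −= (7)R2 → (0, 0, 0, 2)
pivot(3,3)=2: scale R3 → (0, 0, 0, 1)
  clear (0,3): R0 −= (10)R3 → (1, 0, 0, 0)
  clear (1,3): R1 −= (1)R3 → (0, 1, 0, 0)
  clear (2,3): R2 −= (8)R3 → (0, 0, 1, 0)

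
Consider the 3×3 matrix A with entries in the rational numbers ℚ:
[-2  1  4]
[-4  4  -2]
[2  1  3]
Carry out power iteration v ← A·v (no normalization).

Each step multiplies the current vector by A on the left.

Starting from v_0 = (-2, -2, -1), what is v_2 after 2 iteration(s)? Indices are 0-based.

v_2 = (-30, 34, -29)

v_0 = (-2, -2, -1).
v_1 = A·v_0 = (-2, 2, -9).
v_2 = A·v_1 = (-30, 34, -29).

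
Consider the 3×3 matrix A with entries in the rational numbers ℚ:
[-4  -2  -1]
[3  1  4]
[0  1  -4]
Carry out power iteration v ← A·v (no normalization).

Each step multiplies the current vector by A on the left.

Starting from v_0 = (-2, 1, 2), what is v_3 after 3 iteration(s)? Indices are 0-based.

v_0 = (-2, 1, 2).
v_1 = A·v_0 = (4, 3, -7).
v_2 = A·v_1 = (-15, -13, 31).
v_3 = A·v_2 = (55, 66, -137).

v_3 = (55, 66, -137)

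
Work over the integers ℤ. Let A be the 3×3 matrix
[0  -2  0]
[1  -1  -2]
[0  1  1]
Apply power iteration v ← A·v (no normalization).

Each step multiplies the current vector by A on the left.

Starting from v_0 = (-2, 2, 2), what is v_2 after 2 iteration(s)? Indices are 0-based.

v_2 = (16, -4, -4)

v_0 = (-2, 2, 2).
v_1 = A·v_0 = (-4, -8, 4).
v_2 = A·v_1 = (16, -4, -4).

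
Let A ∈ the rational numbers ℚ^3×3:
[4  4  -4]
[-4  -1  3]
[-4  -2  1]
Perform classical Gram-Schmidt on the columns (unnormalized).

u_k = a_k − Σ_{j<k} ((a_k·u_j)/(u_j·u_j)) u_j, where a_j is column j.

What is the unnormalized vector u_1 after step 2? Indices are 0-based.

Step 1: u_0 = a_0 = (4, -4, -4).
Step 2: u_1 = a_1 − (7/12)·u_0 = (5/3, 4/3, 1/3).

u_1 = (5/3, 4/3, 1/3)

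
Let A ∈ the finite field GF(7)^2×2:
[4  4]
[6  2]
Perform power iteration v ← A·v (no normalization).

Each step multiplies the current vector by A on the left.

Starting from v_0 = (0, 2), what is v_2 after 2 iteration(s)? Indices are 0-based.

v_2 = (6, 0)

v_0 = (0, 2).
v_1 = A·v_0 = (1, 4).
v_2 = A·v_1 = (6, 0).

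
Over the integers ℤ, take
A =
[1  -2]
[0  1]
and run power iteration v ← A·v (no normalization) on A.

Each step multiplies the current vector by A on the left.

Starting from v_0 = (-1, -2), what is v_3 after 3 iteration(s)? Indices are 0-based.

v_0 = (-1, -2).
v_1 = A·v_0 = (3, -2).
v_2 = A·v_1 = (7, -2).
v_3 = A·v_2 = (11, -2).

v_3 = (11, -2)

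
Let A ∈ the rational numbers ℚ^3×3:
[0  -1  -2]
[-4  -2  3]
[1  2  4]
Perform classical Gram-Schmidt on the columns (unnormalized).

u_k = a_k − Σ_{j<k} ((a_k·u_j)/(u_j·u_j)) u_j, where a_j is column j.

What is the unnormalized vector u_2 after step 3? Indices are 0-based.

Step 1: u_0 = a_0 = (0, -4, 1).
Step 2: u_1 = a_1 − (10/17)·u_0 = (-1, 6/17, 24/17).
Step 3: u_2 = a_2 − (-8/17)·u_0 − (148/53)·u_1 = (42/53, 7/53, 28/53).

u_2 = (42/53, 7/53, 28/53)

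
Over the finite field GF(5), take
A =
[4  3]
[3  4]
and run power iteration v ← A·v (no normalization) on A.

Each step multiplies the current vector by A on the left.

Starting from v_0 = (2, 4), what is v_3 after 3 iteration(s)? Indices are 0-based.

v_3 = (3, 0)

v_0 = (2, 4).
v_1 = A·v_0 = (0, 2).
v_2 = A·v_1 = (1, 3).
v_3 = A·v_2 = (3, 0).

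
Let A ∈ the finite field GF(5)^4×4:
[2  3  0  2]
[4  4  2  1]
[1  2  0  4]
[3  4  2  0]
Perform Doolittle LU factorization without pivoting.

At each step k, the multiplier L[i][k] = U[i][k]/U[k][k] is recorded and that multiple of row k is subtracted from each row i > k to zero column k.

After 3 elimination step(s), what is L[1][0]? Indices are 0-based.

k=0: U[0][0]=2
  eliminate (1,0): mult=2, new row 1: (0, 3, 2, 2); set L[1][0]=2
  eliminate (2,0): mult=3, new row 2: (0, 3, 0, 3); set L[2][0]=3
  eliminate (3,0): mult=4, new row 3: (0, 2, 2, 2); set L[3][0]=4
k=1: U[1][1]=3
  eliminate (2,1): mult=1, new row 2: (0, 0, 3, 1); set L[2][1]=1
  eliminate (3,1): mult=4, new row 3: (0, 0, 4, 4); set L[3][1]=4
k=2: U[2][2]=3
  eliminate (3,2): mult=3, new row 3: (0, 0, 0, 1); set L[3][2]=3

L[1][0] = 2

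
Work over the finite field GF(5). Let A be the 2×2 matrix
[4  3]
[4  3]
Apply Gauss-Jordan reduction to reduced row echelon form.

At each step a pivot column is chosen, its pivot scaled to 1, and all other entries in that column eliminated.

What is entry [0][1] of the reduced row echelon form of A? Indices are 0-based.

[1] R0 /= 4  ⇒  (1, 2)
     R1 -= 4·R0  ⇒  (0, 0)
column 1 empty below row 1

M[0][1] = 2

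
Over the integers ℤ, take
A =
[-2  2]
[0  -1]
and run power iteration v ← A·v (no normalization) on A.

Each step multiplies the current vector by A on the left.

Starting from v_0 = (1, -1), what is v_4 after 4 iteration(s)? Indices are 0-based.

v_4 = (46, -1)

v_0 = (1, -1).
v_1 = A·v_0 = (-4, 1).
v_2 = A·v_1 = (10, -1).
v_3 = A·v_2 = (-22, 1).
v_4 = A·v_3 = (46, -1).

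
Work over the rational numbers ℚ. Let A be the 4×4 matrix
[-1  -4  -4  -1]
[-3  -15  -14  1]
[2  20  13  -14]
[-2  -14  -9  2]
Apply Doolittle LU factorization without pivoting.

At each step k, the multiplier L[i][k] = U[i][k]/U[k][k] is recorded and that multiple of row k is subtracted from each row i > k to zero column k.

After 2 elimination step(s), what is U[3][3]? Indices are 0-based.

Step 1: pivot at (0,0) is -1.
  row1 ← row1 − (3)·row0  ⇒  L[1][0]=3, U row1=(0, -3, -2, 4)
  row2 ← row2 − (-2)·row0  ⇒  L[2][0]=-2, U row2=(0, 12, 5, -16)
  row3 ← row3 − (2)·row0  ⇒  L[3][0]=2, U row3=(0, -6, -1, 4)
Step 2: pivot at (1,1) is -3.
  row2 ← row2 − (-4)·row1  ⇒  L[2][1]=-4, U row2=(0, 0, -3, 0)
  row3 ← row3 − (2)·row1  ⇒  L[3][1]=2, U row3=(0, 0, 3, -4)

U[3][3] = -4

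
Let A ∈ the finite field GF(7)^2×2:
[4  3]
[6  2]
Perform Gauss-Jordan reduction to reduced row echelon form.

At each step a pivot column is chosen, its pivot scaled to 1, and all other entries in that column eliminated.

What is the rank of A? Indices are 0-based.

step 1: normalize row 0 (÷4) = (1, 6)
  row 1: subtract 6×row0 = (0, 1)
step 2: normalize row 1 (÷1) = (0, 1)
  row 0: subtract 6×row1 = (1, 0)

rank = 2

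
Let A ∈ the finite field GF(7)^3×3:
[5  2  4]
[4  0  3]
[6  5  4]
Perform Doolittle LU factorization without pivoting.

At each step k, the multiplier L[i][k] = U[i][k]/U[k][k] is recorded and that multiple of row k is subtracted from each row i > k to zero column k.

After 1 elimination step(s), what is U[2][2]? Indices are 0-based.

[col 0] pivot 5
  R1 -= 5*R0 → (0, 4, 4)  (L[1][0] := 5)
  R2 -= 4*R0 → (0, 4, 2)  (L[2][0] := 4)

U[2][2] = 2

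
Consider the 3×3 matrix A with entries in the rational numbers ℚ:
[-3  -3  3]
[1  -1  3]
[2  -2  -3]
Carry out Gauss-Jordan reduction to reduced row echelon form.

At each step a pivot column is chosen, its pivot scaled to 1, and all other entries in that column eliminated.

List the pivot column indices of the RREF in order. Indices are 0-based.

pivot(0,0)=-3: scale R0 → (1, 1, -1)
  clear (1,0): R1 −= (1)R0 → (0, -2, 4)
  clear (2,0): R2 −= (2)R0 → (0, -4, -1)
pivot(1,1)=-2: scale R1 → (0, 1, -2)
  clear (0,1): R0 −= (1)R1 → (1, 0, 1)
  clear (2,1): R2 −= (-4)R1 → (0, 0, -9)
pivot(2,2)=-9: scale R2 → (0, 0, 1)
  clear (0,2): R0 −= (1)R2 → (1, 0, 0)
  clear (1,2): R1 −= (-2)R2 → (0, 1, 0)

pivot columns: 0, 1, 2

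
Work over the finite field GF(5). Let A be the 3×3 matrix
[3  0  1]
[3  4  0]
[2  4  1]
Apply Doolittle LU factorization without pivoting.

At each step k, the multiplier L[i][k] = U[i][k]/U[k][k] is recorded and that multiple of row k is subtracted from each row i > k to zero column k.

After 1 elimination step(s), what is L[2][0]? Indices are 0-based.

[col 0] pivot 3
  R1 -= 1*R0 → (0, 4, 4)  (L[1][0] := 1)
  R2 -= 4*R0 → (0, 4, 2)  (L[2][0] := 4)

L[2][0] = 4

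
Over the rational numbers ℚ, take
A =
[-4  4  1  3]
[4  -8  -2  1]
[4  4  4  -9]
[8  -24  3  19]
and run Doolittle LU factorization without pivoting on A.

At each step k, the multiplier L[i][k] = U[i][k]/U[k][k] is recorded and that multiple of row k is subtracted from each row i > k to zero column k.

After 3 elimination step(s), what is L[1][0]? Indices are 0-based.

L[1][0] = -1

k=0: U[0][0]=-4
  eliminate (1,0): mult=-1, new row 1: (0, -4, -1, 4); set L[1][0]=-1
  eliminate (2,0): mult=-1, new row 2: (0, 8, 5, -6); set L[2][0]=-1
  eliminate (3,0): mult=-2, new row 3: (0, -16, 5, 25); set L[3][0]=-2
k=1: U[1][1]=-4
  eliminate (2,1): mult=-2, new row 2: (0, 0, 3, 2); set L[2][1]=-2
  eliminate (3,1): mult=4, new row 3: (0, 0, 9, 9); set L[3][1]=4
k=2: U[2][2]=3
  eliminate (3,2): mult=3, new row 3: (0, 0, 0, 3); set L[3][2]=3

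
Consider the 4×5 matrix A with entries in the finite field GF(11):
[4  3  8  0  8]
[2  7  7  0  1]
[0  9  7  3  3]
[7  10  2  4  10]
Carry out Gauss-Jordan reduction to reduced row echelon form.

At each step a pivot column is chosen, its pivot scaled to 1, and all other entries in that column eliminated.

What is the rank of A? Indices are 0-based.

rank = 4

pivot(0,0)=4: scale R0 → (1, 9, 2, 0, 2)
  clear (1,0): R1 −= (2)R0 → (0, 0, 3, 0, 8)
  clear (3,0): R3 −= (7)R0 → (0, 2, 10, 4, 7)
pivot(1,1): swap R1↔R2
pivot(1,1)=9: scale R1 → (0, 1, 2, 4, 4)
  clear (0,1): R0 −= (9)R1 → (1, 0, 6, 8, 10)
  clear (3,1): R3 −= (2)R1 → (0, 0, 6, 7, 10)
pivot(2,2)=3: scale R2 → (0, 0, 1, 0, 10)
  clear (0,2): R0 −= (6)R2 → (1, 0, 0, 8, 5)
  clear (1,2): R1 −= (2)R2 → (0, 1, 0, 4, 6)
  clear (3,2): R3 −= (6)R2 → (0, 0, 0, 7, 5)
pivot(3,3)=7: scale R3 → (0, 0, 0, 1, 7)
  clear (0,3): R0 −= (8)R3 → (1, 0, 0, 0, 4)
  clear (1,3): R1 −= (4)R3 → (0, 1, 0, 0, 0)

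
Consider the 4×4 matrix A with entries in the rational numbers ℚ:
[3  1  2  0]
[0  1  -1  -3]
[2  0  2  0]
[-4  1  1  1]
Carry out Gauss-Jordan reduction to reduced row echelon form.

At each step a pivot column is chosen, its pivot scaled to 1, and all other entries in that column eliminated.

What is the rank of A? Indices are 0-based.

[1] R0 /= 3  ⇒  (1, 1/3, 2/3, 0)
     R2 -= 2·R0  ⇒  (0, -2/3, 2/3, 0)
     R3 -= -4·R0  ⇒  (0, 7/3, 11/3, 1)
[2] R1 /= 1  ⇒  (0, 1, -1, -3)
     R0 -= 1/3·R1  ⇒  (1, 0, 1, 1)
     R2 -= -2/3·R1  ⇒  (0, 0, 0, -2)
     R3 -= 7/3·R1  ⇒  (0, 0, 6, 8)
[3] R2 <-> R3
[3] R2 /= 6  ⇒  (0, 0, 1, 4/3)
     R0 -= 1·R2  ⇒  (1, 0, 0, -1/3)
     R1 -= -1·R2  ⇒  (0, 1, 0, -5/3)
[4] R3 /= -2  ⇒  (0, 0, 0, 1)
     R0 -= -1/3·R3  ⇒  (1, 0, 0, 0)
     R1 -= -5/3·R3  ⇒  (0, 1, 0, 0)
     R2 -= 4/3·R3  ⇒  (0, 0, 1, 0)

rank = 4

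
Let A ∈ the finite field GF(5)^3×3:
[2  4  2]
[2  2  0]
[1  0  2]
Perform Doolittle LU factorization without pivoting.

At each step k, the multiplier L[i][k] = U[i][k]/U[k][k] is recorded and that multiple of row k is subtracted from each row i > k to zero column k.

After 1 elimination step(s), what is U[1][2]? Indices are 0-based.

U[1][2] = 3

Step 1: pivot at (0,0) is 2.
  row1 ← row1 − (1)·row0  ⇒  L[1][0]=1, U row1=(0, 3, 3)
  row2 ← row2 − (3)·row0  ⇒  L[2][0]=3, U row2=(0, 3, 1)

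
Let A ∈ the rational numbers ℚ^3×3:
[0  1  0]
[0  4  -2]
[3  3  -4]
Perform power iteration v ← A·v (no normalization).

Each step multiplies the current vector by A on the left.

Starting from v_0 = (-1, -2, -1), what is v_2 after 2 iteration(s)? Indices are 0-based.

v_0 = (-1, -2, -1).
v_1 = A·v_0 = (-2, -6, -5).
v_2 = A·v_1 = (-6, -14, -4).

v_2 = (-6, -14, -4)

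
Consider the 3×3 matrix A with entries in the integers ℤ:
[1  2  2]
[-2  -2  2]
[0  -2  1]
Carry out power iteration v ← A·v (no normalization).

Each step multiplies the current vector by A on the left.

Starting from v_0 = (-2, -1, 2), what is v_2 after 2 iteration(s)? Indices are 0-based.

v_2 = (28, -12, -16)

v_0 = (-2, -1, 2).
v_1 = A·v_0 = (0, 10, 4).
v_2 = A·v_1 = (28, -12, -16).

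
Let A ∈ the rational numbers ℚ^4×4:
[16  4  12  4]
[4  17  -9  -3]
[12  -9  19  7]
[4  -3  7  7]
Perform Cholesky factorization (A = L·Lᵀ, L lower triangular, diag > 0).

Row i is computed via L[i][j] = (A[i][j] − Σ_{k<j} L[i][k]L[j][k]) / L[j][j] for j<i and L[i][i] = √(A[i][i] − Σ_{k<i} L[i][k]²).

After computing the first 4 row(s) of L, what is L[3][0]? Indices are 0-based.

L[3][0] = 1

Step 1: L[0][0] = √(16) = 4.
  L[1][0] = (4) / L[0][0] = 1.
Step 2: L[1][1] = √(16) = 4.
  L[2][0] = (12) / L[0][0] = 3.
  L[2][1] = (-12) / L[1][1] = -3.
Step 3: L[2][2] = √(1) = 1.
  L[3][0] = (4) / L[0][0] = 1.
  L[3][1] = (-4) / L[1][1] = -1.
  L[3][2] = (1) / L[2][2] = 1.
Step 4: L[3][3] = √(4) = 2.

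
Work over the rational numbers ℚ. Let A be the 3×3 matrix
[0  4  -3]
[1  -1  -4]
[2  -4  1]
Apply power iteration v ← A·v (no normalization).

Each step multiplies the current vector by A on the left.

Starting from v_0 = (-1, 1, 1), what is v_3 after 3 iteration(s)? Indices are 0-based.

v_0 = (-1, 1, 1).
v_1 = A·v_0 = (1, -6, -5).
v_2 = A·v_1 = (-9, 27, 21).
v_3 = A·v_2 = (45, -120, -105).

v_3 = (45, -120, -105)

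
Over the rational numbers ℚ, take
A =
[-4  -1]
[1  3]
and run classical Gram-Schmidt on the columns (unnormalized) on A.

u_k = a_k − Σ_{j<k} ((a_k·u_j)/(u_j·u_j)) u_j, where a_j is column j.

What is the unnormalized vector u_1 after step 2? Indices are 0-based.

Step 1: u_0 = a_0 = (-4, 1).
Step 2: u_1 = a_1 − (7/17)·u_0 = (11/17, 44/17).

u_1 = (11/17, 44/17)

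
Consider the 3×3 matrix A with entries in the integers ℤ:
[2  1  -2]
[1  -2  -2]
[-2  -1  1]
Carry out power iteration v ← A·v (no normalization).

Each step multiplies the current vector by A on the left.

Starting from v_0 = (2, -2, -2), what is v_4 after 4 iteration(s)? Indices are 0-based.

v_0 = (2, -2, -2).
v_1 = A·v_0 = (6, 10, -4).
v_2 = A·v_1 = (30, -6, -26).
v_3 = A·v_2 = (106, 94, -80).
v_4 = A·v_3 = (466, 78, -386).

v_4 = (466, 78, -386)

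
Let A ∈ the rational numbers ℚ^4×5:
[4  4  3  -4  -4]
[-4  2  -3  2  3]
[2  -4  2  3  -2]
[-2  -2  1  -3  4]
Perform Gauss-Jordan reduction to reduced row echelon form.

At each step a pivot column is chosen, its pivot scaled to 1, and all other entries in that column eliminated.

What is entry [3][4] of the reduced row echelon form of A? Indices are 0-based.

step 1: normalize row 0 (÷4) = (1, 1, 3/4, -1, -1)
  row 1: subtract -4×row0 = (0, 6, 0, -2, -1)
  row 2: subtract 2×row0 = (0, -6, 1/2, 5, 0)
  row 3: subtract -2×row0 = (0, 0, 5/2, -5, 2)
step 2: normalize row 1 (÷6) = (0, 1, 0, -1/3, -1/6)
  row 0: subtract 1×row1 = (1, 0, 3/4, -2/3, -5/6)
  row 2: subtract -6×row1 = (0, 0, 1/2, 3, -1)
step 3: normalize row 2 (÷1/2) = (0, 0, 1, 6, -2)
  row 0: subtract 3/4×row2 = (1, 0, 0, -31/6, 2/3)
  row 3: subtract 5/2×row2 = (0, 0, 0, -20, 7)
step 4: normalize row 3 (÷-20) = (0, 0, 0, 1, -7/20)
  row 0: subtract -31/6×row3 = (1, 0, 0, 0, -137/120)
  row 1: subtract -1/3×row3 = (0, 1, 0, 0, -17/60)
  row 2: subtract 6×row3 = (0, 0, 1, 0, 1/10)

M[3][4] = -7/20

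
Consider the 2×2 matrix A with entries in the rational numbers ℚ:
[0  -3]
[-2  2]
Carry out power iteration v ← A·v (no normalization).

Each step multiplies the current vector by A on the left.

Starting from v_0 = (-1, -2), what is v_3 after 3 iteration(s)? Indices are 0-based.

v_3 = (48, -44)

v_0 = (-1, -2).
v_1 = A·v_0 = (6, -2).
v_2 = A·v_1 = (6, -16).
v_3 = A·v_2 = (48, -44).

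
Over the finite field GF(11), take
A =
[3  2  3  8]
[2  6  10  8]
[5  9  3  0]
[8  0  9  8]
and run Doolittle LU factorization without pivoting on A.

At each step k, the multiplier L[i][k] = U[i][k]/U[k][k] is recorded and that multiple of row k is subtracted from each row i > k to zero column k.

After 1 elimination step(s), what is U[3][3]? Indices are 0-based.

k=0: U[0][0]=3
  eliminate (1,0): mult=8, new row 1: (0, 1, 8, 10); set L[1][0]=8
  eliminate (2,0): mult=9, new row 2: (0, 2, 9, 5); set L[2][0]=9
  eliminate (3,0): mult=10, new row 3: (0, 2, 1, 5); set L[3][0]=10

U[3][3] = 5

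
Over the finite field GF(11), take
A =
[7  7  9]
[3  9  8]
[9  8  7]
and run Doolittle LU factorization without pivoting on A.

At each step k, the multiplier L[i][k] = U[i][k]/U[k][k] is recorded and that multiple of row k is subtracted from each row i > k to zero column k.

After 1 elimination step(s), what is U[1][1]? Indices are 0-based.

U[1][1] = 6

k=0: U[0][0]=7
  eliminate (1,0): mult=2, new row 1: (0, 6, 1); set L[1][0]=2
  eliminate (2,0): mult=6, new row 2: (0, 10, 8); set L[2][0]=6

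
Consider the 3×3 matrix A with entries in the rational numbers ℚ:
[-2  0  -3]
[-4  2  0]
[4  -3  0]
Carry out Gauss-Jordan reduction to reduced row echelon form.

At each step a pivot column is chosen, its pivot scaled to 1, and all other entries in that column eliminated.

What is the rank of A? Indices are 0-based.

rank = 3

step 1: normalize row 0 (÷-2) = (1, 0, 3/2)
  row 1: subtract -4×row0 = (0, 2, 6)
  row 2: subtract 4×row0 = (0, -3, -6)
step 2: normalize row 1 (÷2) = (0, 1, 3)
  row 2: subtract -3×row1 = (0, 0, 3)
step 3: normalize row 2 (÷3) = (0, 0, 1)
  row 0: subtract 3/2×row2 = (1, 0, 0)
  row 1: subtract 3×row2 = (0, 1, 0)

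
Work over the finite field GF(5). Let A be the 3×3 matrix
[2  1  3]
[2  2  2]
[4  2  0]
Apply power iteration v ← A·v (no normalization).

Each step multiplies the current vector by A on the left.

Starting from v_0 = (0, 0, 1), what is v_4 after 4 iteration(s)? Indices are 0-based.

v_4 = (2, 3, 2)

v_0 = (0, 0, 1).
v_1 = A·v_0 = (3, 2, 0).
v_2 = A·v_1 = (3, 0, 1).
v_3 = A·v_2 = (4, 3, 2).
v_4 = A·v_3 = (2, 3, 2).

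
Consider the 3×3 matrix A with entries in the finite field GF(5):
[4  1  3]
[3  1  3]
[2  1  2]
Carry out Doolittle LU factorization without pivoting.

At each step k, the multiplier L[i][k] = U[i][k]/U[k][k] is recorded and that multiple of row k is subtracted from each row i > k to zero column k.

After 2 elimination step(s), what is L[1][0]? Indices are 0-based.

Step 1: pivot at (0,0) is 4.
  row1 ← row1 − (2)·row0  ⇒  L[1][0]=2, U row1=(0, 4, 2)
  row2 ← row2 − (3)·row0  ⇒  L[2][0]=3, U row2=(0, 3, 3)
Step 2: pivot at (1,1) is 4.
  row2 ← row2 − (2)·row1  ⇒  L[2][1]=2, U row2=(0, 0, 4)

L[1][0] = 2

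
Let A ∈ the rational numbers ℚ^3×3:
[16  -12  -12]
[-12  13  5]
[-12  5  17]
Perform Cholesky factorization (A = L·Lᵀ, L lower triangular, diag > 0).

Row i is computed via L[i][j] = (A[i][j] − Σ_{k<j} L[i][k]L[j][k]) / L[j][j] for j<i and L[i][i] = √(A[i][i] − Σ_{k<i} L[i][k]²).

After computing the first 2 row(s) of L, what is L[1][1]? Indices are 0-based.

Step 1: L[0][0] = √(16) = 4.
  L[1][0] = (-12) / L[0][0] = -3.
Step 2: L[1][1] = √(4) = 2.

L[1][1] = 2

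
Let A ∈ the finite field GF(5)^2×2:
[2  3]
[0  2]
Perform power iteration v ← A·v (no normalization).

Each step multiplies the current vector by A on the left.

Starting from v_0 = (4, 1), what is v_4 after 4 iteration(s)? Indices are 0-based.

v_4 = (0, 1)

v_0 = (4, 1).
v_1 = A·v_0 = (1, 2).
v_2 = A·v_1 = (3, 4).
v_3 = A·v_2 = (3, 3).
v_4 = A·v_3 = (0, 1).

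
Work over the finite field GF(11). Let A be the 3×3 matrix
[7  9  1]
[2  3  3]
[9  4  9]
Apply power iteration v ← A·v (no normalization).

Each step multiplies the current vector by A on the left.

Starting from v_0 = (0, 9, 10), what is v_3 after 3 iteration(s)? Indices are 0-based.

v_0 = (0, 9, 10).
v_1 = A·v_0 = (3, 2, 5).
v_2 = A·v_1 = (0, 5, 3).
v_3 = A·v_2 = (4, 2, 3).

v_3 = (4, 2, 3)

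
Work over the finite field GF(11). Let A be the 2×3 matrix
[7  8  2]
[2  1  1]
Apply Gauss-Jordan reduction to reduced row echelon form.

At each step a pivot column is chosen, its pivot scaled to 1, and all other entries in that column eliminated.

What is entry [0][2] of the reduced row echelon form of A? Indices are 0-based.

M[0][2] = 8

pivot(0,0)=7: scale R0 → (1, 9, 5)
  clear (1,0): R1 −= (2)R0 → (0, 5, 2)
pivot(1,1)=5: scale R1 → (0, 1, 7)
  clear (0,1): R0 −= (9)R1 → (1, 0, 8)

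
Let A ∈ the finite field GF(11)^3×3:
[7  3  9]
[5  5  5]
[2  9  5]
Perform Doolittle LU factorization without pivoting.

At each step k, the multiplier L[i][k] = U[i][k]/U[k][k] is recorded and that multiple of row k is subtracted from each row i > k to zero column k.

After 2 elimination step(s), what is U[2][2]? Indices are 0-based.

U[2][2] = 1

[col 0] pivot 7
  R1 -= 7*R0 → (0, 6, 8)  (L[1][0] := 7)
  R2 -= 5*R0 → (0, 5, 4)  (L[2][0] := 5)
[col 1] pivot 6
  R2 -= 10*R1 → (0, 0, 1)  (L[2][1] := 10)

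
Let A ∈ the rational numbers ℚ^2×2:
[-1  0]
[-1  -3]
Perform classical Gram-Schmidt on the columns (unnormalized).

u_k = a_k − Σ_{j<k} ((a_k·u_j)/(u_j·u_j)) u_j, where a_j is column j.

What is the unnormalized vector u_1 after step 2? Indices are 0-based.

Step 1: u_0 = a_0 = (-1, -1).
Step 2: u_1 = a_1 − (3/2)·u_0 = (3/2, -3/2).

u_1 = (3/2, -3/2)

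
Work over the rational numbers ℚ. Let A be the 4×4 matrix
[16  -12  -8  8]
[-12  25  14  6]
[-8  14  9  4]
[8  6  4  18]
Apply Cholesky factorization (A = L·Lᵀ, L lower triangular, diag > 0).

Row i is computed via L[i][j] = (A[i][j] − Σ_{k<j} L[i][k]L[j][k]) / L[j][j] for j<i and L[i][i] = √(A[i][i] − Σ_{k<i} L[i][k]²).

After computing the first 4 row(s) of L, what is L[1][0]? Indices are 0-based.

Step 1: L[0][0] = √(16) = 4.
  L[1][0] = (-12) / L[0][0] = -3.
Step 2: L[1][1] = √(16) = 4.
  L[2][0] = (-8) / L[0][0] = -2.
  L[2][1] = (8) / L[1][1] = 2.
Step 3: L[2][2] = √(1) = 1.
  L[3][0] = (8) / L[0][0] = 2.
  L[3][1] = (12) / L[1][1] = 3.
  L[3][2] = (2) / L[2][2] = 2.
Step 4: L[3][3] = √(1) = 1.

L[1][0] = -3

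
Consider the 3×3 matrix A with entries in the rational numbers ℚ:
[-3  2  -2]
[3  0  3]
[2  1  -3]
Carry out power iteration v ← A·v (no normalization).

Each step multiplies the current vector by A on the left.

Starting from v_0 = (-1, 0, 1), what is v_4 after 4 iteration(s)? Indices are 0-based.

v_4 = (479, -384, 61)

v_0 = (-1, 0, 1).
v_1 = A·v_0 = (1, 0, -5).
v_2 = A·v_1 = (7, -12, 17).
v_3 = A·v_2 = (-79, 72, -49).
v_4 = A·v_3 = (479, -384, 61).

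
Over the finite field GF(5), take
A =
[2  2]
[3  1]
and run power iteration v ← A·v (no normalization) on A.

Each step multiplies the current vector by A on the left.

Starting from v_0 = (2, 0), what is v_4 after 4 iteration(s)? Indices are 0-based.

v_4 = (3, 1)

v_0 = (2, 0).
v_1 = A·v_0 = (4, 1).
v_2 = A·v_1 = (0, 3).
v_3 = A·v_2 = (1, 3).
v_4 = A·v_3 = (3, 1).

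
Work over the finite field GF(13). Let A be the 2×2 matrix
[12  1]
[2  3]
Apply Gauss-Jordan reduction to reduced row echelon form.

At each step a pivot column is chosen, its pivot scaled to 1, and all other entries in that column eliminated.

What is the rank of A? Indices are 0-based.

rank = 2

[1] R0 /= 12  ⇒  (1, 12)
     R1 -= 2·R0  ⇒  (0, 5)
[2] R1 /= 5  ⇒  (0, 1)
     R0 -= 12·R1  ⇒  (1, 0)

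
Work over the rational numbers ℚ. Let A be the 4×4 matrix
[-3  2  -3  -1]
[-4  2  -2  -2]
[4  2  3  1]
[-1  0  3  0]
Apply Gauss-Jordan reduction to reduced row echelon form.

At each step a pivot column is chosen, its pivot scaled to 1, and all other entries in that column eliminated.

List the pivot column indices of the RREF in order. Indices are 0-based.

pivot columns: 0, 1, 2, 3

pivot(0,0)=-3: scale R0 → (1, -2/3, 1, 1/3)
  clear (1,0): R1 −= (-4)R0 → (0, -2/3, 2, -2/3)
  clear (2,0): R2 −= (4)R0 → (0, 14/3, -1, -1/3)
  clear (3,0): R3 −= (-1)R0 → (0, -2/3, 4, 1/3)
pivot(1,1)=-2/3: scale R1 → (0, 1, -3, 1)
  clear (0,1): R0 −= (-2/3)R1 → (1, 0, -1, 1)
  clear (2,1): R2 −= (14/3)R1 → (0, 0, 13, -5)
  clear (3,1): R3 −= (-2/3)R1 → (0, 0, 2, 1)
pivot(2,2)=13: scale R2 → (0, 0, 1, -5/13)
  clear (0,2): R0 −= (-1)R2 → (1, 0, 0, 8/13)
  clear (1,2): R1 −= (-3)R2 → (0, 1, 0, -2/13)
  clear (3,2): R3 −= (2)R2 → (0, 0, 0, 23/13)
pivot(3,3)=23/13: scale R3 → (0, 0, 0, 1)
  clear (0,3): R0 −= (8/13)R3 → (1, 0, 0, 0)
  clear (1,3): R1 −= (-2/13)R3 → (0, 1, 0, 0)
  clear (2,3): R2 −= (-5/13)R3 → (0, 0, 1, 0)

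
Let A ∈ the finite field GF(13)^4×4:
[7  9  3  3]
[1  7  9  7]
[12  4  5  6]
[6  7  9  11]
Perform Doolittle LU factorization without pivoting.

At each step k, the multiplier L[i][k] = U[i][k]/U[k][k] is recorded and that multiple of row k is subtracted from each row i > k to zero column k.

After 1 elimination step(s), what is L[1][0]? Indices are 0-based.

Step 1: pivot at (0,0) is 7.
  row1 ← row1 − (2)·row0  ⇒  L[1][0]=2, U row1=(0, 2, 3, 1)
  row2 ← row2 − (11)·row0  ⇒  L[2][0]=11, U row2=(0, 9, 11, 12)
  row3 ← row3 − (12)·row0  ⇒  L[3][0]=12, U row3=(0, 3, 12, 1)

L[1][0] = 2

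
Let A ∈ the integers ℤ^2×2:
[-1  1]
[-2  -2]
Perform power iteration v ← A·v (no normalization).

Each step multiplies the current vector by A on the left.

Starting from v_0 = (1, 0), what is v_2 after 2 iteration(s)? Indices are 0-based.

v_0 = (1, 0).
v_1 = A·v_0 = (-1, -2).
v_2 = A·v_1 = (-1, 6).

v_2 = (-1, 6)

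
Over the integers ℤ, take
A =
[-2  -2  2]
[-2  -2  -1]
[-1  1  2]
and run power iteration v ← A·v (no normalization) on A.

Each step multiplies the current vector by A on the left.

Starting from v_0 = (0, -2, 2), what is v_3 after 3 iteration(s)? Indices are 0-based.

v_0 = (0, -2, 2).
v_1 = A·v_0 = (8, 2, 2).
v_2 = A·v_1 = (-16, -22, -2).
v_3 = A·v_2 = (72, 78, -10).

v_3 = (72, 78, -10)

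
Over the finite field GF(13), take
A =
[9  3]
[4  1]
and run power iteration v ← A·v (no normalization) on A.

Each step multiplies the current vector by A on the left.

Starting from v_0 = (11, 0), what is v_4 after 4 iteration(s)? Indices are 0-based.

v_0 = (11, 0).
v_1 = A·v_0 = (8, 5).
v_2 = A·v_1 = (9, 11).
v_3 = A·v_2 = (10, 8).
v_4 = A·v_3 = (10, 9).

v_4 = (10, 9)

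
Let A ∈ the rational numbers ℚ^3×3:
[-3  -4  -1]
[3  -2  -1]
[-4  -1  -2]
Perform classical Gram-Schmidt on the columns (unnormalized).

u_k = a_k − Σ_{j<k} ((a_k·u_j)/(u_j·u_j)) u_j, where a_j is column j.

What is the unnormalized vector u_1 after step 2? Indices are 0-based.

Step 1: u_0 = a_0 = (-3, 3, -4).
Step 2: u_1 = a_1 − (5/17)·u_0 = (-53/17, -49/17, 3/17).

u_1 = (-53/17, -49/17, 3/17)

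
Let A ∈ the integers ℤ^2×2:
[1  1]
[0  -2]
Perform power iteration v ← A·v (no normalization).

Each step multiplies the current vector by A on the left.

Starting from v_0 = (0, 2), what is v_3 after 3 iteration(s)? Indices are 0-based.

v_3 = (6, -16)

v_0 = (0, 2).
v_1 = A·v_0 = (2, -4).
v_2 = A·v_1 = (-2, 8).
v_3 = A·v_2 = (6, -16).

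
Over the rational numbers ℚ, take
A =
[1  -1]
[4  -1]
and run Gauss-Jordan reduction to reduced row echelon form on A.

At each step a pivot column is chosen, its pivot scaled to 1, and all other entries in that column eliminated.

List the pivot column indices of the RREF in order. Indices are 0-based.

step 1: normalize row 0 (÷1) = (1, -1)
  row 1: subtract 4×row0 = (0, 3)
step 2: normalize row 1 (÷3) = (0, 1)
  row 0: subtract -1×row1 = (1, 0)

pivot columns: 0, 1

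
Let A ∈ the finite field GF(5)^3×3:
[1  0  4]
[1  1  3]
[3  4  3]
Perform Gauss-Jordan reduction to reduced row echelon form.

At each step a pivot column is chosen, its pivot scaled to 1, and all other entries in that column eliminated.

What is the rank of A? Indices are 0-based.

step 1: normalize row 0 (÷1) = (1, 0, 4)
  row 1: subtract 1×row0 = (0, 1, 4)
  row 2: subtract 3×row0 = (0, 4, 1)
step 2: normalize row 1 (÷1) = (0, 1, 4)
  row 2: subtract 4×row1 = (0, 0, 0)
skip col 2 (zero from row 2)

rank = 2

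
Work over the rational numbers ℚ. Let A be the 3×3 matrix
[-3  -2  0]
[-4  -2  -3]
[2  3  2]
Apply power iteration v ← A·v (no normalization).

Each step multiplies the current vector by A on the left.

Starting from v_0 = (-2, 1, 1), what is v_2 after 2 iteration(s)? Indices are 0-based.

v_2 = (-18, -25, 19)

v_0 = (-2, 1, 1).
v_1 = A·v_0 = (4, 3, 1).
v_2 = A·v_1 = (-18, -25, 19).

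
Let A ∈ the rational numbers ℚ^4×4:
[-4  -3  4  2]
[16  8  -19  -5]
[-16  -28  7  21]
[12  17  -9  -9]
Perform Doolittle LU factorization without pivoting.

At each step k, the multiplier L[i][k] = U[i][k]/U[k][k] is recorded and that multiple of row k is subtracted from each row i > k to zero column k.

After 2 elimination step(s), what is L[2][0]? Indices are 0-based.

k=0: U[0][0]=-4
  eliminate (1,0): mult=-4, new row 1: (0, -4, -3, 3); set L[1][0]=-4
  eliminate (2,0): mult=4, new row 2: (0, -16, -9, 13); set L[2][0]=4
  eliminate (3,0): mult=-3, new row 3: (0, 8, 3, -3); set L[3][0]=-3
k=1: U[1][1]=-4
  eliminate (2,1): mult=4, new row 2: (0, 0, 3, 1); set L[2][1]=4
  eliminate (3,1): mult=-2, new row 3: (0, 0, -3, 3); set L[3][1]=-2

L[2][0] = 4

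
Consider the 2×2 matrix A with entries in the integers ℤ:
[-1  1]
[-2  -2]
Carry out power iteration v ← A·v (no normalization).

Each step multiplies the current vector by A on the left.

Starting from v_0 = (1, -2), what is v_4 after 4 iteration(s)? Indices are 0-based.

v_0 = (1, -2).
v_1 = A·v_0 = (-3, 2).
v_2 = A·v_1 = (5, 2).
v_3 = A·v_2 = (-3, -14).
v_4 = A·v_3 = (-11, 34).

v_4 = (-11, 34)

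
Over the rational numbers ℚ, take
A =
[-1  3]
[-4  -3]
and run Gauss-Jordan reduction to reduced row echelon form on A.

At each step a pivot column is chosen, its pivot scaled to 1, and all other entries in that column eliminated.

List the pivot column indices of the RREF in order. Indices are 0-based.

pivot columns: 0, 1

step 1: normalize row 0 (÷-1) = (1, -3)
  row 1: subtract -4×row0 = (0, -15)
step 2: normalize row 1 (÷-15) = (0, 1)
  row 0: subtract -3×row1 = (1, 0)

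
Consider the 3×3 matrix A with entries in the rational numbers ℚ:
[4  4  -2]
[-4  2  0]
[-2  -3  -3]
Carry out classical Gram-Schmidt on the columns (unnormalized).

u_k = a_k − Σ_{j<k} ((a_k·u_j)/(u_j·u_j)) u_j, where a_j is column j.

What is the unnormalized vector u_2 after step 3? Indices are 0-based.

Step 1: u_0 = a_0 = (4, -4, -2).
Step 2: u_1 = a_1 − (7/18)·u_0 = (22/9, 32/9, -20/9).
Step 3: u_2 = a_2 − (-1/18)·u_0 − (4/53)·u_1 = (-104/53, -26/53, -156/53).

u_2 = (-104/53, -26/53, -156/53)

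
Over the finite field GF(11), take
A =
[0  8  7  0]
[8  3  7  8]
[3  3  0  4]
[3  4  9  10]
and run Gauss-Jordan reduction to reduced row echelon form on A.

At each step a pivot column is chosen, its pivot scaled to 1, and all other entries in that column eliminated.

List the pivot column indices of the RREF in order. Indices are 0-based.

pivot columns: 0, 1, 2, 3

[1] R0 <-> R1
[1] R0 /= 8  ⇒  (1, 10, 5, 1)
     R2 -= 3·R0  ⇒  (0, 6, 7, 1)
     R3 -= 3·R0  ⇒  (0, 7, 5, 7)
[2] R1 /= 8  ⇒  (0, 1, 5, 0)
     R0 -= 10·R1  ⇒  (1, 0, 10, 1)
     R2 -= 6·R1  ⇒  (0, 0, 10, 1)
     R3 -= 7·R1  ⇒  (0, 0, 3, 7)
[3] R2 /= 10  ⇒  (0, 0, 1, 10)
     R0 -= 10·R2  ⇒  (1, 0, 0, 0)
     R1 -= 5·R2  ⇒  (0, 1, 0, 5)
     R3 -= 3·R2  ⇒  (0, 0, 0, 10)
[4] R3 /= 10  ⇒  (0, 0, 0, 1)
     R1 -= 5·R3  ⇒  (0, 1, 0, 0)
     R2 -= 10·R3  ⇒  (0, 0, 1, 0)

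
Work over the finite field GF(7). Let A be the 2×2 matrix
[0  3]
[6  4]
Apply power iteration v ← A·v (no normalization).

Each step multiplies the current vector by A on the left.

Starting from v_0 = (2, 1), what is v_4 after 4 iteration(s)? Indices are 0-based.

v_0 = (2, 1).
v_1 = A·v_0 = (3, 2).
v_2 = A·v_1 = (6, 5).
v_3 = A·v_2 = (1, 0).
v_4 = A·v_3 = (0, 6).

v_4 = (0, 6)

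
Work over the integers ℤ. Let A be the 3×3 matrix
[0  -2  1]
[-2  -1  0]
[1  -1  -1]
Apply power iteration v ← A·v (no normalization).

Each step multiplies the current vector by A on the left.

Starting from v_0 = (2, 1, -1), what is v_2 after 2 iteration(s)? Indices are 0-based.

v_0 = (2, 1, -1).
v_1 = A·v_0 = (-3, -5, 2).
v_2 = A·v_1 = (12, 11, 0).

v_2 = (12, 11, 0)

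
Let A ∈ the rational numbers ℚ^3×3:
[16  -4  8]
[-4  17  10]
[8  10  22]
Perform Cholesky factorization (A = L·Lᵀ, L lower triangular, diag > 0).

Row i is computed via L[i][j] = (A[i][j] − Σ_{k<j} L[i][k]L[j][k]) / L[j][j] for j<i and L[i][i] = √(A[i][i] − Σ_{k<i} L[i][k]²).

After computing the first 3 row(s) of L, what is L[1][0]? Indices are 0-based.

L[1][0] = -1

Step 1: L[0][0] = √(16) = 4.
  L[1][0] = (-4) / L[0][0] = -1.
Step 2: L[1][1] = √(16) = 4.
  L[2][0] = (8) / L[0][0] = 2.
  L[2][1] = (12) / L[1][1] = 3.
Step 3: L[2][2] = √(9) = 3.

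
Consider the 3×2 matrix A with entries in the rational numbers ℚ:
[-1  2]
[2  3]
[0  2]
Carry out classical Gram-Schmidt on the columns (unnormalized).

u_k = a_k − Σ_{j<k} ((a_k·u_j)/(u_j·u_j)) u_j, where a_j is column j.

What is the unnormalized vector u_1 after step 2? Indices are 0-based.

Step 1: u_0 = a_0 = (-1, 2, 0).
Step 2: u_1 = a_1 − (4/5)·u_0 = (14/5, 7/5, 2).

u_1 = (14/5, 7/5, 2)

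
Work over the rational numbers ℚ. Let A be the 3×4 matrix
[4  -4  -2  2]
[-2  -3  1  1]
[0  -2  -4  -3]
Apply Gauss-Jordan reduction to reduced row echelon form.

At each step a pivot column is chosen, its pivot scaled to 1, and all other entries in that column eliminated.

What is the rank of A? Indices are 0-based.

rank = 3

[1] R0 /= 4  ⇒  (1, -1, -1/2, 1/2)
     R1 -= -2·R0  ⇒  (0, -5, 0, 2)
[2] R1 /= -5  ⇒  (0, 1, 0, -2/5)
     R0 -= -1·R1  ⇒  (1, 0, -1/2, 1/10)
     R2 -= -2·R1  ⇒  (0, 0, -4, -19/5)
[3] R2 /= -4  ⇒  (0, 0, 1, 19/20)
     R0 -= -1/2·R2  ⇒  (1, 0, 0, 23/40)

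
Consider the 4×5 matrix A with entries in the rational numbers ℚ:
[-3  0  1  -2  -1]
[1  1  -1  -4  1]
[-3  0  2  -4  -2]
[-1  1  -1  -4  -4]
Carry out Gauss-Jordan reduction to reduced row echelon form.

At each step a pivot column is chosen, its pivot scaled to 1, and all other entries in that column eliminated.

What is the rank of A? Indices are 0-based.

pivot(0,0)=-3: scale R0 → (1, 0, -1/3, 2/3, 1/3)
  clear (1,0): R1 −= (1)R0 → (0, 1, -2/3, -14/3, 2/3)
  clear (2,0): R2 −= (-3)R0 → (0, 0, 1, -2, -1)
  clear (3,0): R3 −= (-1)R0 → (0, 1, -4/3, -10/3, -11/3)
pivot(1,1)=1: scale R1 → (0, 1, -2/3, -14/3, 2/3)
  clear (3,1): R3 −= (1)R1 → (0, 0, -2/3, 4/3, -13/3)
pivot(2,2)=1: scale R2 → (0, 0, 1, -2, -1)
  clear (0,2): R0 −= (-1/3)R2 → (1, 0, 0, 0, 0)
  clear (1,2): R1 −= (-2/3)R2 → (0, 1, 0, -6, 0)
  clear (3,2): R3 −= (-2/3)R2 → (0, 0, 0, 0, -5)
col 3: no nonzero at/below row 3; advance.
pivot(3,4)=-5: scale R3 → (0, 0, 0, 0, 1)
  clear (2,4): R2 −= (-1)R3 → (0, 0, 1, -2, 0)

rank = 4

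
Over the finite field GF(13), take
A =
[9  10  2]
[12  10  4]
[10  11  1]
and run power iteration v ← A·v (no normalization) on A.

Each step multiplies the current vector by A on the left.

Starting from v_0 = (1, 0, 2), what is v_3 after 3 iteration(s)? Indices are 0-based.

v_0 = (1, 0, 2).
v_1 = A·v_0 = (0, 7, 12).
v_2 = A·v_1 = (3, 1, 11).
v_3 = A·v_2 = (7, 12, 0).

v_3 = (7, 12, 0)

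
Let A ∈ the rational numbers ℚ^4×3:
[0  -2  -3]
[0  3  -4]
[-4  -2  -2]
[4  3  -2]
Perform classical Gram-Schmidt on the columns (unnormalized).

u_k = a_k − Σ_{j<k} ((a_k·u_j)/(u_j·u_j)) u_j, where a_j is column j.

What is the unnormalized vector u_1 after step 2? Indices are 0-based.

u_1 = (-2, 3, 1/2, 1/2)

Step 1: u_0 = a_0 = (0, 0, -4, 4).
Step 2: u_1 = a_1 − (5/8)·u_0 = (-2, 3, 1/2, 1/2).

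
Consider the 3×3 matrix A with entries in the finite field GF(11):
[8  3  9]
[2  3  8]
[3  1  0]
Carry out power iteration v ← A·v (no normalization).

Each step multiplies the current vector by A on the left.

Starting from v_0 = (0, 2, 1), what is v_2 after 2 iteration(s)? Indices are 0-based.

v_2 = (4, 0, 4)

v_0 = (0, 2, 1).
v_1 = A·v_0 = (4, 3, 2).
v_2 = A·v_1 = (4, 0, 4).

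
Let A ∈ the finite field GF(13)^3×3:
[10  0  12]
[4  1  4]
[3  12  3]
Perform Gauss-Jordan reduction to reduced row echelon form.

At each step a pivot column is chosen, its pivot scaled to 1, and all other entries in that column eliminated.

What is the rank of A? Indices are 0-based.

[1] R0 /= 10  ⇒  (1, 0, 9)
     R1 -= 4·R0  ⇒  (0, 1, 7)
     R2 -= 3·R0  ⇒  (0, 12, 2)
[2] R1 /= 1  ⇒  (0, 1, 7)
     R2 -= 12·R1  ⇒  (0, 0, 9)
[3] R2 /= 9  ⇒  (0, 0, 1)
     R0 -= 9·R2  ⇒  (1, 0, 0)
     R1 -= 7·R2  ⇒  (0, 1, 0)

rank = 3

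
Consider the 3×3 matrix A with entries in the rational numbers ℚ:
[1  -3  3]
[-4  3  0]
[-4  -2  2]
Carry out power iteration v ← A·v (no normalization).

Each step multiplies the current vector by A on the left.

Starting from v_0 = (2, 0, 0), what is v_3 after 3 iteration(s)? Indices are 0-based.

v_0 = (2, 0, 0).
v_1 = A·v_0 = (2, -8, -8).
v_2 = A·v_1 = (2, -32, -8).
v_3 = A·v_2 = (74, -104, 40).

v_3 = (74, -104, 40)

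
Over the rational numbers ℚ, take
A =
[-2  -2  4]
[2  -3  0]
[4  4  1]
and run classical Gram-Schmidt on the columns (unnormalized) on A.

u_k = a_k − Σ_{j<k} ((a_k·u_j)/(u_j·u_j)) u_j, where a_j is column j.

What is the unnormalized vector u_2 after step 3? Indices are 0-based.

Step 1: u_0 = a_0 = (-2, 2, 4).
Step 2: u_1 = a_1 − (7/12)·u_0 = (-5/6, -25/6, 5/3).
Step 3: u_2 = a_2 − (-1/6)·u_0 − (-2/25)·u_1 = (18/5, 0, 9/5).

u_2 = (18/5, 0, 9/5)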